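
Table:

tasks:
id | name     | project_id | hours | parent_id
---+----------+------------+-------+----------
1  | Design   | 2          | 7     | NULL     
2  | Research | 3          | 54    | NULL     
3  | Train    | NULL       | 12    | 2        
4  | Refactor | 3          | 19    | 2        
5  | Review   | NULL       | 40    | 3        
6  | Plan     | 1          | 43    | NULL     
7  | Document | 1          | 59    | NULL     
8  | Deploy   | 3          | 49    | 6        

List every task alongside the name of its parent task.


This is a self-join: tasks is joined to a second copy of itself, matching each row's parent_id to another row's id. Use LEFT JOIN so rows with parent_id=NULL are kept.
  - task 1 (Design): parent_id=NULL -> NULL
  - task 2 (Research): parent_id=NULL -> NULL
  - task 3 (Train): parent_id=2 -> Research
  - task 4 (Refactor): parent_id=2 -> Research
  - task 5 (Review): parent_id=3 -> Train
  - task 6 (Plan): parent_id=NULL -> NULL
  - task 7 (Document): parent_id=NULL -> NULL
  - task 8 (Deploy): parent_id=6 -> Plan

SQL:
SELECT a.name AS item, b.name AS parent
FROM tasks a
LEFT JOIN tasks b ON a.parent_id = b.id

Result:
item     | parent  
---------+---------
Design   | NULL    
Research | NULL    
Train    | Research
Refactor | Research
Review   | Train   
Plan     | NULL    
Document | NULL    
Deploy   | Plan    


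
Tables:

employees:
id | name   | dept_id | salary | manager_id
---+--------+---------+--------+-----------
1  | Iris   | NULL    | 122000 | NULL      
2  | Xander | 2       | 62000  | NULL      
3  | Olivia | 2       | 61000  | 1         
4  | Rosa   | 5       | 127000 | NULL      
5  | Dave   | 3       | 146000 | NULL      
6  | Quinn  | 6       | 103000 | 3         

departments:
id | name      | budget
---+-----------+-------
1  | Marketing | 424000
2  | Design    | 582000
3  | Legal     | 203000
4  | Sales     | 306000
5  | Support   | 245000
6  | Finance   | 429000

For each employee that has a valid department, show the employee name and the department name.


INNER JOIN keeps only employees rows whose dept_id matches an id in departments. Walk through each employee:
  - employee 1 (Iris): dept_id=NULL, no match -> dropped
  - employee 2 (Xander): dept_id=2 -> matches Design
  - employee 3 (Olivia): dept_id=2 -> matches Design
  - employee 4 (Rosa): dept_id=5 -> matches Support
  - employee 5 (Dave): dept_id=3 -> matches Legal
  - employee 6 (Quinn): dept_id=6 -> matches Finance
So 1 of 6 rows is dropped.

SQL:
SELECT a.name, b.name AS department
FROM employees a
INNER JOIN departments b ON a.dept_id = b.id

Result:
name   | department
-------+-----------
Xander | Design    
Olivia | Design    
Rosa   | Support   
Dave   | Legal     
Quinn  | Finance   


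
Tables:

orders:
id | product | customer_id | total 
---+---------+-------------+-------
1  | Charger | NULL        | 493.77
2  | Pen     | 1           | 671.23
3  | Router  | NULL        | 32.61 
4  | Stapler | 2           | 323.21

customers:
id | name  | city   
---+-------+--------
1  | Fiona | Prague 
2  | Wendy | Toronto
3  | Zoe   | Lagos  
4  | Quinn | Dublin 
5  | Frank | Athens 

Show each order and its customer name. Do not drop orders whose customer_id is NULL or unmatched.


LEFT JOIN keeps every row from orders (the left table); where customer_id has no match in customers, the customer columns become NULL. Walk through each order:
  - order 1 (Charger): customer_id=NULL, no match -> kept with NULL
  - order 2 (Pen): customer_id=1 -> matches Fiona
  - order 3 (Router): customer_id=NULL, no match -> kept with NULL
  - order 4 (Stapler): customer_id=2 -> matches Wendy
All 4 rows appear; 2 have NULL customer.

SQL:
SELECT a.product, b.name AS customer
FROM orders a
LEFT JOIN customers b ON a.customer_id = b.id

Result:
product | customer
--------+---------
Charger | NULL    
Pen     | Fiona   
Router  | NULL    
Stapler | Wendy   


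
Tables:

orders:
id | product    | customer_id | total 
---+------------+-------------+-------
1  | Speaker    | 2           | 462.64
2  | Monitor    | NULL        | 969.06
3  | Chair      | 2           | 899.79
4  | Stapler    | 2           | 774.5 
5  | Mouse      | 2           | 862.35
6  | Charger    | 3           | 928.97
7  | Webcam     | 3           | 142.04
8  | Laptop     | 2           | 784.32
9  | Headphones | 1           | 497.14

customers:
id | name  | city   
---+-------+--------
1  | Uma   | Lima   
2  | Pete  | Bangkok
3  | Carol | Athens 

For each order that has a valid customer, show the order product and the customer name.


INNER JOIN keeps only orders rows whose customer_id matches an id in customers. Walk through each order:
  - order 1 (Speaker): customer_id=2 -> matches Pete
  - order 2 (Monitor): customer_id=NULL, no match -> dropped
  - order 3 (Chair): customer_id=2 -> matches Pete
  - order 4 (Stapler): customer_id=2 -> matches Pete
  - order 5 (Mouse): customer_id=2 -> matches Pete
  - order 6 (Charger): customer_id=3 -> matches Carol
  - order 7 (Webcam): customer_id=3 -> matches Carol
  - order 8 (Laptop): customer_id=2 -> matches Pete
  - order 9 (Headphones): customer_id=1 -> matches Uma
So 1 of 9 rows is dropped.

SQL:
SELECT a.product, b.name AS customer
FROM orders a
INNER JOIN customers b ON a.customer_id = b.id

Result:
product    | customer
-----------+---------
Speaker    | Pete    
Chair      | Pete    
Stapler    | Pete    
Mouse      | Pete    
Charger    | Carol   
Webcam     | Carol   
Laptop     | Pete    
Headphones | Uma     


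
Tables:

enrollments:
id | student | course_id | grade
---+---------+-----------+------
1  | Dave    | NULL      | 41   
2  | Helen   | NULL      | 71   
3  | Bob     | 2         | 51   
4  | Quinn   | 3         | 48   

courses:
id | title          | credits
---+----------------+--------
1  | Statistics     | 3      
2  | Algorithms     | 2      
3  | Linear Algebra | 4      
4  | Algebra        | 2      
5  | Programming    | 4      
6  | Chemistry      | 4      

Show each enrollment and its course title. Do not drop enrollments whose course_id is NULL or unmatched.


LEFT JOIN keeps every row from enrollments (the left table); where course_id has no match in courses, the course columns become NULL. Walk through each enrollment:
  - enrollment 1 (Dave): course_id=NULL, no match -> kept with NULL
  - enrollment 2 (Helen): course_id=NULL, no match -> kept with NULL
  - enrollment 3 (Bob): course_id=2 -> matches Algorithms
  - enrollment 4 (Quinn): course_id=3 -> matches Linear Algebra
All 4 rows appear; 2 have NULL course.

SQL:
SELECT a.student, b.title AS course
FROM enrollments a
LEFT JOIN courses b ON a.course_id = b.id

Result:
student | course        
--------+---------------
Dave    | NULL          
Helen   | NULL          
Bob     | Algorithms    
Quinn   | Linear Algebra


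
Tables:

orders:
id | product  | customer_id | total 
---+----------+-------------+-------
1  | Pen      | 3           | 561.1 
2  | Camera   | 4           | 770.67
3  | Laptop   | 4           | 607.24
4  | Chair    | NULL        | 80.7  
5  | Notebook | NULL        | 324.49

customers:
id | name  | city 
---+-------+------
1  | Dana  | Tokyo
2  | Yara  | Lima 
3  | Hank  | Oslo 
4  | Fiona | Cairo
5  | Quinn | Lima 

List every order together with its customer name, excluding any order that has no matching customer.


INNER JOIN keeps only orders rows whose customer_id matches an id in customers. Walk through each order:
  - order 1 (Pen): customer_id=3 -> matches Hank
  - order 2 (Camera): customer_id=4 -> matches Fiona
  - order 3 (Laptop): customer_id=4 -> matches Fiona
  - order 4 (Chair): customer_id=NULL, no match -> dropped
  - order 5 (Notebook): customer_id=NULL, no match -> dropped
So 2 of 5 rows are dropped.

SQL:
SELECT a.product, b.name AS customer
FROM orders a
INNER JOIN customers b ON a.customer_id = b.id

Result:
product | customer
--------+---------
Pen     | Hank    
Camera  | Fiona   
Laptop  | Fiona   


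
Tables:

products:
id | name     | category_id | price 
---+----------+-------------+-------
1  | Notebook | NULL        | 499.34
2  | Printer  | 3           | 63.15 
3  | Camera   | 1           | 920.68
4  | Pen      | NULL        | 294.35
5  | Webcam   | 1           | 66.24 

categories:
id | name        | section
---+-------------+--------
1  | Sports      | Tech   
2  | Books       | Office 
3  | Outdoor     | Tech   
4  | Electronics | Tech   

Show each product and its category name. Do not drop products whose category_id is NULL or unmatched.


LEFT JOIN keeps every row from products (the left table); where category_id has no match in categories, the category columns become NULL. Walk through each product:
  - product 1 (Notebook): category_id=NULL, no match -> kept with NULL
  - product 2 (Printer): category_id=3 -> matches Outdoor
  - product 3 (Camera): category_id=1 -> matches Sports
  - product 4 (Pen): category_id=NULL, no match -> kept with NULL
  - product 5 (Webcam): category_id=1 -> matches Sports
All 5 rows appear; 2 have NULL category.

SQL:
SELECT a.name, b.name AS category
FROM products a
LEFT JOIN categories b ON a.category_id = b.id

Result:
name     | category
---------+---------
Notebook | NULL    
Printer  | Outdoor 
Camera   | Sports  
Pen      | NULL    
Webcam   | Sports  


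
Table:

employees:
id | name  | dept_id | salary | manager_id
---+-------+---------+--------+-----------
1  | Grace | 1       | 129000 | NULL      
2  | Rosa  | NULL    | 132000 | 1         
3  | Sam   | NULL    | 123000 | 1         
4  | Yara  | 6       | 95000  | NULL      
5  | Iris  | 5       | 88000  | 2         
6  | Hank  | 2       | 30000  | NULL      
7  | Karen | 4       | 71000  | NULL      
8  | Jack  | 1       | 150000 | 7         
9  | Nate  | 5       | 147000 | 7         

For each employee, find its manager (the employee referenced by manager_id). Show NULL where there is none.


This is a self-join: employees is joined to a second copy of itself, matching each row's manager_id to another row's id. Use LEFT JOIN so rows with manager_id=NULL are kept.
  - employee 1 (Grace): manager_id=NULL -> NULL
  - employee 2 (Rosa): manager_id=1 -> Grace
  - employee 3 (Sam): manager_id=1 -> Grace
  - employee 4 (Yara): manager_id=NULL -> NULL
  - employee 5 (Iris): manager_id=2 -> Rosa
  - employee 6 (Hank): manager_id=NULL -> NULL
  - employee 7 (Karen): manager_id=NULL -> NULL
  - employee 8 (Jack): manager_id=7 -> Karen
  - employee 9 (Nate): manager_id=7 -> Karen

SQL:
SELECT a.name AS item, b.name AS manager
FROM employees a
LEFT JOIN employees b ON a.manager_id = b.id

Result:
item  | manager
------+--------
Grace | NULL   
Rosa  | Grace  
Sam   | Grace  
Yara  | NULL   
Iris  | Rosa   
Hank  | NULL   
Karen | NULL   
Jack  | Karen  
Nate  | Karen  


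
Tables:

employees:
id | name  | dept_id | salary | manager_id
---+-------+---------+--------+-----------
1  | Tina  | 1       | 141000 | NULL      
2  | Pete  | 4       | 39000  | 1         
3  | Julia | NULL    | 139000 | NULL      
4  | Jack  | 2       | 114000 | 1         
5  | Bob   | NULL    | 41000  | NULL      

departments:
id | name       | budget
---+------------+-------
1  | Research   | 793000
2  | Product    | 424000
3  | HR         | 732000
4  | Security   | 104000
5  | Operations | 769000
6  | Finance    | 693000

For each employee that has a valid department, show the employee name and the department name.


INNER JOIN keeps only employees rows whose dept_id matches an id in departments. Walk through each employee:
  - employee 1 (Tina): dept_id=1 -> matches Research
  - employee 2 (Pete): dept_id=4 -> matches Security
  - employee 3 (Julia): dept_id=NULL, no match -> dropped
  - employee 4 (Jack): dept_id=2 -> matches Product
  - employee 5 (Bob): dept_id=NULL, no match -> dropped
So 2 of 5 rows are dropped.

SQL:
SELECT a.name, b.name AS department
FROM employees a
INNER JOIN departments b ON a.dept_id = b.id

Result:
name | department
-----+-----------
Tina | Research  
Pete | Security  
Jack | Product   


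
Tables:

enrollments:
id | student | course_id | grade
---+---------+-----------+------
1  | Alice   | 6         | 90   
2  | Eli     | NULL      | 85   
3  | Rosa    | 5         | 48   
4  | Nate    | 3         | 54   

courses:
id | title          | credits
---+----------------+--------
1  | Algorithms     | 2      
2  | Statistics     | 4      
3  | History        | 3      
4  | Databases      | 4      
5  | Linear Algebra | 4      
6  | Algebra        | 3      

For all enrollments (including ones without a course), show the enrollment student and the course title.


LEFT JOIN keeps every row from enrollments (the left table); where course_id has no match in courses, the course columns become NULL. Walk through each enrollment:
  - enrollment 1 (Alice): course_id=6 -> matches Algebra
  - enrollment 2 (Eli): course_id=NULL, no match -> kept with NULL
  - enrollment 3 (Rosa): course_id=5 -> matches Linear Algebra
  - enrollment 4 (Nate): course_id=3 -> matches History
All 4 rows appear; 1 has NULL course.

SQL:
SELECT a.student, b.title AS course
FROM enrollments a
LEFT JOIN courses b ON a.course_id = b.id

Result:
student | course        
--------+---------------
Alice   | Algebra       
Eli     | NULL          
Rosa    | Linear Algebra
Nate    | History       


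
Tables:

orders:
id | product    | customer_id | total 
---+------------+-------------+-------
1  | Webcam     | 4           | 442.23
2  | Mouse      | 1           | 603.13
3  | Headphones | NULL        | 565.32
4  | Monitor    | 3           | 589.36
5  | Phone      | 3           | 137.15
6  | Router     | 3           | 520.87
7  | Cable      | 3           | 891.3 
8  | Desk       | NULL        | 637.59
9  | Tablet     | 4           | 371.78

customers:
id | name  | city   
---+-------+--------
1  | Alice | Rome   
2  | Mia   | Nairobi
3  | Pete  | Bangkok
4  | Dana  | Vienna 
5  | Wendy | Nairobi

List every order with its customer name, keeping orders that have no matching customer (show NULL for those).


LEFT JOIN keeps every row from orders (the left table); where customer_id has no match in customers, the customer columns become NULL. Walk through each order:
  - order 1 (Webcam): customer_id=4 -> matches Dana
  - order 2 (Mouse): customer_id=1 -> matches Alice
  - order 3 (Headphones): customer_id=NULL, no match -> kept with NULL
  - order 4 (Monitor): customer_id=3 -> matches Pete
  - order 5 (Phone): customer_id=3 -> matches Pete
  - order 6 (Router): customer_id=3 -> matches Pete
  - order 7 (Cable): customer_id=3 -> matches Pete
  - order 8 (Desk): customer_id=NULL, no match -> kept with NULL
  - order 9 (Tablet): customer_id=4 -> matches Dana
All 9 rows appear; 2 have NULL customer.

SQL:
SELECT a.product, b.name AS customer
FROM orders a
LEFT JOIN customers b ON a.customer_id = b.id

Result:
product    | customer
-----------+---------
Webcam     | Dana    
Mouse      | Alice   
Headphones | NULL    
Monitor    | Pete    
Phone      | Pete    
Router     | Pete    
Cable      | Pete    
Desk       | NULL    
Tablet     | Dana    


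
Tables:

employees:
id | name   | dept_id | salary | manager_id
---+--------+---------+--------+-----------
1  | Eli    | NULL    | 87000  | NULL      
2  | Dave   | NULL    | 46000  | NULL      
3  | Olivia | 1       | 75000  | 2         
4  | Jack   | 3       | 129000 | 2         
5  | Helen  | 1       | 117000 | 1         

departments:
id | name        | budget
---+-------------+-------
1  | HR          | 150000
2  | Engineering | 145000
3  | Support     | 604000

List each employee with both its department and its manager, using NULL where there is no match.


Two LEFT JOINs from the same base table employees: one to departments via dept_id, one to employees itself via manager_id. Both are LEFT so every employee is preserved.
Match against departments:
  - employee 1 (Eli): dept_id=NULL, no match -> kept with NULL
  - employee 2 (Dave): dept_id=NULL, no match -> kept with NULL
  - employee 3 (Olivia): dept_id=1 -> matches HR
  - employee 4 (Jack): dept_id=3 -> matches Support
  - employee 5 (Helen): dept_id=1 -> matches HR
Match against employees (self):
  - employee 1 (Eli): manager_id=NULL -> NULL
  - employee 2 (Dave): manager_id=NULL -> NULL
  - employee 3 (Olivia): manager_id=2 -> Dave
  - employee 4 (Jack): manager_id=2 -> Dave
  - employee 5 (Helen): manager_id=1 -> Eli

SQL:
SELECT a.name, b.name AS department, c.name AS manager
FROM employees a
LEFT JOIN departments b ON a.dept_id = b.id
LEFT JOIN employees c ON a.manager_id = c.id

Result:
name   | department | manager
-------+------------+--------
Eli    | NULL       | NULL   
Dave   | NULL       | NULL   
Olivia | HR         | Dave   
Jack   | Support    | Dave   
Helen  | HR         | Eli    


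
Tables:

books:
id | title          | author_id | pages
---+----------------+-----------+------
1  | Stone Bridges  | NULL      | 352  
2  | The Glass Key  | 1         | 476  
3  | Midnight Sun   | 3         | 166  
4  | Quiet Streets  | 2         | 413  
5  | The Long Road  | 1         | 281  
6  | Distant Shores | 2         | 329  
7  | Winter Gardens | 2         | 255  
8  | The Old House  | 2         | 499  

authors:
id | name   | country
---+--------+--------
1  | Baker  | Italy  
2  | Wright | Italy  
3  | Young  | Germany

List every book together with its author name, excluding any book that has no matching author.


INNER JOIN keeps only books rows whose author_id matches an id in authors. Walk through each book:
  - book 1 (Stone Bridges): author_id=NULL, no match -> dropped
  - book 2 (The Glass Key): author_id=1 -> matches Baker
  - book 3 (Midnight Sun): author_id=3 -> matches Young
  - book 4 (Quiet Streets): author_id=2 -> matches Wright
  - book 5 (The Long Road): author_id=1 -> matches Baker
  - book 6 (Distant Shores): author_id=2 -> matches Wright
  - book 7 (Winter Gardens): author_id=2 -> matches Wright
  - book 8 (The Old House): author_id=2 -> matches Wright
So 1 of 8 rows is dropped.

SQL:
SELECT a.title, b.name AS author
FROM books a
INNER JOIN authors b ON a.author_id = b.id

Result:
title          | author
---------------+-------
The Glass Key  | Baker 
Midnight Sun   | Young 
Quiet Streets  | Wright
The Long Road  | Baker 
Distant Shores | Wright
Winter Gardens | Wright
The Old House  | Wright


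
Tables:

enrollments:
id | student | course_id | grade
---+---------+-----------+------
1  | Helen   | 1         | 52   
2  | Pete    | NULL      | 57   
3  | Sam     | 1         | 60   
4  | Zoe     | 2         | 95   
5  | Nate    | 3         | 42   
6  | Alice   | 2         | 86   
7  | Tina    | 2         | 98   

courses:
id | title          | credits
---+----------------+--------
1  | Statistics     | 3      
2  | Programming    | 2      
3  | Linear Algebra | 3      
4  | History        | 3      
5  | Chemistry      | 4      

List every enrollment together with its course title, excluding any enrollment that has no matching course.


INNER JOIN keeps only enrollments rows whose course_id matches an id in courses. Walk through each enrollment:
  - enrollment 1 (Helen): course_id=1 -> matches Statistics
  - enrollment 2 (Pete): course_id=NULL, no match -> dropped
  - enrollment 3 (Sam): course_id=1 -> matches Statistics
  - enrollment 4 (Zoe): course_id=2 -> matches Programming
  - enrollment 5 (Nate): course_id=3 -> matches Linear Algebra
  - enrollment 6 (Alice): course_id=2 -> matches Programming
  - enrollment 7 (Tina): course_id=2 -> matches Programming
So 1 of 7 rows is dropped.

SQL:
SELECT a.student, b.title AS course
FROM enrollments a
INNER JOIN courses b ON a.course_id = b.id

Result:
student | course        
--------+---------------
Helen   | Statistics    
Sam     | Statistics    
Zoe     | Programming   
Nate    | Linear Algebra
Alice   | Programming   
Tina    | Programming   


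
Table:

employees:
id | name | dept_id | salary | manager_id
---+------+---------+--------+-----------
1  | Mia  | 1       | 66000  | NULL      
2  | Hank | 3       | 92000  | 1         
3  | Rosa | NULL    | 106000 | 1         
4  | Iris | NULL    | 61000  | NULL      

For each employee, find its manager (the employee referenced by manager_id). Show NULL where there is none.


This is a self-join: employees is joined to a second copy of itself, matching each row's manager_id to another row's id. Use LEFT JOIN so rows with manager_id=NULL are kept.
  - employee 1 (Mia): manager_id=NULL -> NULL
  - employee 2 (Hank): manager_id=1 -> Mia
  - employee 3 (Rosa): manager_id=1 -> Mia
  - employee 4 (Iris): manager_id=NULL -> NULL

SQL:
SELECT a.name AS item, b.name AS manager
FROM employees a
LEFT JOIN employees b ON a.manager_id = b.id

Result:
item | manager
-----+--------
Mia  | NULL   
Hank | Mia    
Rosa | Mia    
Iris | NULL   


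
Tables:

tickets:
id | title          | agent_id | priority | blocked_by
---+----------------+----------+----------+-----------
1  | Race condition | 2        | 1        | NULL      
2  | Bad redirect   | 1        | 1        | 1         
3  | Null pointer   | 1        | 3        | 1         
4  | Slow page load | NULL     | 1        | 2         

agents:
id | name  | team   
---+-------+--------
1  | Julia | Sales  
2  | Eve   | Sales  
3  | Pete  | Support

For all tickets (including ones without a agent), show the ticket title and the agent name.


LEFT JOIN keeps every row from tickets (the left table); where agent_id has no match in agents, the agent columns become NULL. Walk through each ticket:
  - ticket 1 (Race condition): agent_id=2 -> matches Eve
  - ticket 2 (Bad redirect): agent_id=1 -> matches Julia
  - ticket 3 (Null pointer): agent_id=1 -> matches Julia
  - ticket 4 (Slow page load): agent_id=NULL, no match -> kept with NULL
All 4 rows appear; 1 has NULL agent.

SQL:
SELECT a.title, b.name AS agent
FROM tickets a
LEFT JOIN agents b ON a.agent_id = b.id

Result:
title          | agent
---------------+------
Race condition | Eve  
Bad redirect   | Julia
Null pointer   | Julia
Slow page load | NULL 


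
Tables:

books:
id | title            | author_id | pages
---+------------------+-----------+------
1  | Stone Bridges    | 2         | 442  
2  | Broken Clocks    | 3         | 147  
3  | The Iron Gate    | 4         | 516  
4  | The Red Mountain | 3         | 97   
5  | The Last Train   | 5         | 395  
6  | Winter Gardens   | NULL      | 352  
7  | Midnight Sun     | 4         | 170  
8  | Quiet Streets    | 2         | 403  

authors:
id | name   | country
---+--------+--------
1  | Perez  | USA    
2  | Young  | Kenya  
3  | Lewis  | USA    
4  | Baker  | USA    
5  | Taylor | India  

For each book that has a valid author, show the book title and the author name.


INNER JOIN keeps only books rows whose author_id matches an id in authors. Walk through each book:
  - book 1 (Stone Bridges): author_id=2 -> matches Young
  - book 2 (Broken Clocks): author_id=3 -> matches Lewis
  - book 3 (The Iron Gate): author_id=4 -> matches Baker
  - book 4 (The Red Mountain): author_id=3 -> matches Lewis
  - book 5 (The Last Train): author_id=5 -> matches Taylor
  - book 6 (Winter Gardens): author_id=NULL, no match -> dropped
  - book 7 (Midnight Sun): author_id=4 -> matches Baker
  - book 8 (Quiet Streets): author_id=2 -> matches Young
So 1 of 8 rows is dropped.

SQL:
SELECT a.title, b.name AS author
FROM books a
INNER JOIN authors b ON a.author_id = b.id

Result:
title            | author
-----------------+-------
Stone Bridges    | Young 
Broken Clocks    | Lewis 
The Iron Gate    | Baker 
The Red Mountain | Lewis 
The Last Train   | Taylor
Midnight Sun     | Baker 
Quiet Streets    | Young 


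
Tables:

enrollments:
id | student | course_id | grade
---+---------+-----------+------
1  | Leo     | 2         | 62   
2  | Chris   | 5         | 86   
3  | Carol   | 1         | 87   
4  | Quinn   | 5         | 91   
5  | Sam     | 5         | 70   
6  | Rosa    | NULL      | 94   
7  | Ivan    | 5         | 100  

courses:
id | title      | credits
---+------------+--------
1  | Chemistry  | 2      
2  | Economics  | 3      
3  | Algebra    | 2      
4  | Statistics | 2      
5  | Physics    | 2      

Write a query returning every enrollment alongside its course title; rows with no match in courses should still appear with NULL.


LEFT JOIN keeps every row from enrollments (the left table); where course_id has no match in courses, the course columns become NULL. Walk through each enrollment:
  - enrollment 1 (Leo): course_id=2 -> matches Economics
  - enrollment 2 (Chris): course_id=5 -> matches Physics
  - enrollment 3 (Carol): course_id=1 -> matches Chemistry
  - enrollment 4 (Quinn): course_id=5 -> matches Physics
  - enrollment 5 (Sam): course_id=5 -> matches Physics
  - enrollment 6 (Rosa): course_id=NULL, no match -> kept with NULL
  - enrollment 7 (Ivan): course_id=5 -> matches Physics
All 7 rows appear; 1 has NULL course.

SQL:
SELECT a.student, b.title AS course
FROM enrollments a
LEFT JOIN courses b ON a.course_id = b.id

Result:
student | course   
--------+----------
Leo     | Economics
Chris   | Physics  
Carol   | Chemistry
Quinn   | Physics  
Sam     | Physics  
Rosa    | NULL     
Ivan    | Physics  


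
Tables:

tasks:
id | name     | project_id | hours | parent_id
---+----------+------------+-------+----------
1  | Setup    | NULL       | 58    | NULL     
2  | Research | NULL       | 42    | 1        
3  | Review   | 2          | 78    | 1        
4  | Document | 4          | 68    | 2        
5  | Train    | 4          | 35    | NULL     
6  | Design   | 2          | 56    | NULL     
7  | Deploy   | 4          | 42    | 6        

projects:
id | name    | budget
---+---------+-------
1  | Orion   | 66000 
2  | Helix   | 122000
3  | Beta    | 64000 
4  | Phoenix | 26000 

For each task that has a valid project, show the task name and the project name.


INNER JOIN keeps only tasks rows whose project_id matches an id in projects. Walk through each task:
  - task 1 (Setup): project_id=NULL, no match -> dropped
  - task 2 (Research): project_id=NULL, no match -> dropped
  - task 3 (Review): project_id=2 -> matches Helix
  - task 4 (Document): project_id=4 -> matches Phoenix
  - task 5 (Train): project_id=4 -> matches Phoenix
  - task 6 (Design): project_id=2 -> matches Helix
  - task 7 (Deploy): project_id=4 -> matches Phoenix
So 2 of 7 rows are dropped.

SQL:
SELECT a.name, b.name AS project
FROM tasks a
INNER JOIN projects b ON a.project_id = b.id

Result:
name     | project
---------+--------
Review   | Helix  
Document | Phoenix
Train    | Phoenix
Design   | Helix  
Deploy   | Phoenix


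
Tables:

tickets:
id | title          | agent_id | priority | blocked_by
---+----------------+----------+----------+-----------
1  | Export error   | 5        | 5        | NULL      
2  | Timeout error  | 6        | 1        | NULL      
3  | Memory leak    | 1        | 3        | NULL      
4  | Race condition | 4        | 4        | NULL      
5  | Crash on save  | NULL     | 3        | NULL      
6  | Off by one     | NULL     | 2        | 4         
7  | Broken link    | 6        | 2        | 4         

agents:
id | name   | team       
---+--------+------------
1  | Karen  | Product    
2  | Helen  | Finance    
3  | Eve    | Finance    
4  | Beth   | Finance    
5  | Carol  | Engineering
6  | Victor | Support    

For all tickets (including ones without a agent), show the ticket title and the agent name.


LEFT JOIN keeps every row from tickets (the left table); where agent_id has no match in agents, the agent columns become NULL. Walk through each ticket:
  - ticket 1 (Export error): agent_id=5 -> matches Carol
  - ticket 2 (Timeout error): agent_id=6 -> matches Victor
  - ticket 3 (Memory leak): agent_id=1 -> matches Karen
  - ticket 4 (Race condition): agent_id=4 -> matches Beth
  - ticket 5 (Crash on save): agent_id=NULL, no match -> kept with NULL
  - ticket 6 (Off by one): agent_id=NULL, no match -> kept with NULL
  - ticket 7 (Broken link): agent_id=6 -> matches Victor
All 7 rows appear; 2 have NULL agent.

SQL:
SELECT a.title, b.name AS agent
FROM tickets a
LEFT JOIN agents b ON a.agent_id = b.id

Result:
title          | agent 
---------------+-------
Export error   | Carol 
Timeout error  | Victor
Memory leak    | Karen 
Race condition | Beth  
Crash on save  | NULL  
Off by one     | NULL  
Broken link    | Victor


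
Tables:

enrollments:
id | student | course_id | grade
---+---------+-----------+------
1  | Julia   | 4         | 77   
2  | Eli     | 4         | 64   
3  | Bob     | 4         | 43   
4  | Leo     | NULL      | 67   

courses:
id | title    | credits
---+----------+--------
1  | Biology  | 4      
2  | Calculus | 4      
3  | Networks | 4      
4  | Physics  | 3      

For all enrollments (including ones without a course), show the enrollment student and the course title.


LEFT JOIN keeps every row from enrollments (the left table); where course_id has no match in courses, the course columns become NULL. Walk through each enrollment:
  - enrollment 1 (Julia): course_id=4 -> matches Physics
  - enrollment 2 (Eli): course_id=4 -> matches Physics
  - enrollment 3 (Bob): course_id=4 -> matches Physics
  - enrollment 4 (Leo): course_id=NULL, no match -> kept with NULL
All 4 rows appear; 1 has NULL course.

SQL:
SELECT a.student, b.title AS course
FROM enrollments a
LEFT JOIN courses b ON a.course_id = b.id

Result:
student | course 
--------+--------
Julia   | Physics
Eli     | Physics
Bob     | Physics
Leo     | NULL   


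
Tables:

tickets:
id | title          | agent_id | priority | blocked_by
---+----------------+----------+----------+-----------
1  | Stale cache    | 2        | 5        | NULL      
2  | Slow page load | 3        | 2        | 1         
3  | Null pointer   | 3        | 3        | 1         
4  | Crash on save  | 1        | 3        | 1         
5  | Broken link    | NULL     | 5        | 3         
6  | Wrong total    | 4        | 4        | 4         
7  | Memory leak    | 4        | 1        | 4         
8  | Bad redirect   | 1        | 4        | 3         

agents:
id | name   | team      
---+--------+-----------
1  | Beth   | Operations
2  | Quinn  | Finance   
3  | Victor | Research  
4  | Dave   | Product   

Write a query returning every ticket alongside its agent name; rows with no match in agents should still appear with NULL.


LEFT JOIN keeps every row from tickets (the left table); where agent_id has no match in agents, the agent columns become NULL. Walk through each ticket:
  - ticket 1 (Stale cache): agent_id=2 -> matches Quinn
  - ticket 2 (Slow page load): agent_id=3 -> matches Victor
  - ticket 3 (Null pointer): agent_id=3 -> matches Victor
  - ticket 4 (Crash on save): agent_id=1 -> matches Beth
  - ticket 5 (Broken link): agent_id=NULL, no match -> kept with NULL
  - ticket 6 (Wrong total): agent_id=4 -> matches Dave
  - ticket 7 (Memory leak): agent_id=4 -> matches Dave
  - ticket 8 (Bad redirect): agent_id=1 -> matches Beth
All 8 rows appear; 1 has NULL agent.

SQL:
SELECT a.title, b.name AS agent
FROM tickets a
LEFT JOIN agents b ON a.agent_id = b.id

Result:
title          | agent 
---------------+-------
Stale cache    | Quinn 
Slow page load | Victor
Null pointer   | Victor
Crash on save  | Beth  
Broken link    | NULL  
Wrong total    | Dave  
Memory leak    | Dave  
Bad redirect   | Beth  


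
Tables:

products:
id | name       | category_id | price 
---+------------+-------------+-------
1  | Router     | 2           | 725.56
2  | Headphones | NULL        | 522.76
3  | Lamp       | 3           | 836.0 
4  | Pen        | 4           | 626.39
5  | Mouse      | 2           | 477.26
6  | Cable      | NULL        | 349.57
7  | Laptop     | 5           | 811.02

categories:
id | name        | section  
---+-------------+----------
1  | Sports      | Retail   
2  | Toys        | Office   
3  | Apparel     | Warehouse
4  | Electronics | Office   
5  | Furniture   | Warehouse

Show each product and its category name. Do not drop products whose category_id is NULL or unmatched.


LEFT JOIN keeps every row from products (the left table); where category_id has no match in categories, the category columns become NULL. Walk through each product:
  - product 1 (Router): category_id=2 -> matches Toys
  - product 2 (Headphones): category_id=NULL, no match -> kept with NULL
  - product 3 (Lamp): category_id=3 -> matches Apparel
  - product 4 (Pen): category_id=4 -> matches Electronics
  - product 5 (Mouse): category_id=2 -> matches Toys
  - product 6 (Cable): category_id=NULL, no match -> kept with NULL
  - product 7 (Laptop): category_id=5 -> matches Furniture
All 7 rows appear; 2 have NULL category.

SQL:
SELECT a.name, b.name AS category
FROM products a
LEFT JOIN categories b ON a.category_id = b.id

Result:
name       | category   
-----------+------------
Router     | Toys       
Headphones | NULL       
Lamp       | Apparel    
Pen        | Electronics
Mouse      | Toys       
Cable      | NULL       
Laptop     | Furniture  


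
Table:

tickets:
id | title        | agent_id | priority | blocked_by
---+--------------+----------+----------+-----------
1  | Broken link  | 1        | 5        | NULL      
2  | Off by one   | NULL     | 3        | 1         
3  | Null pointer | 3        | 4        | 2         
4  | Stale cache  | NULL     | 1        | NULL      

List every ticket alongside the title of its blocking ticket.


This is a self-join: tickets is joined to a second copy of itself, matching each row's blocked_by to another row's id. Use LEFT JOIN so rows with blocked_by=NULL are kept.
  - ticket 1 (Broken link): blocked_by=NULL -> NULL
  - ticket 2 (Off by one): blocked_by=1 -> Broken link
  - ticket 3 (Null pointer): blocked_by=2 -> Off by one
  - ticket 4 (Stale cache): blocked_by=NULL -> NULL

SQL:
SELECT a.title AS item, b.title AS blocked_by
FROM tickets a
LEFT JOIN tickets b ON a.blocked_by = b.id

Result:
item         | blocked_by 
-------------+------------
Broken link  | NULL       
Off by one   | Broken link
Null pointer | Off by one 
Stale cache  | NULL       


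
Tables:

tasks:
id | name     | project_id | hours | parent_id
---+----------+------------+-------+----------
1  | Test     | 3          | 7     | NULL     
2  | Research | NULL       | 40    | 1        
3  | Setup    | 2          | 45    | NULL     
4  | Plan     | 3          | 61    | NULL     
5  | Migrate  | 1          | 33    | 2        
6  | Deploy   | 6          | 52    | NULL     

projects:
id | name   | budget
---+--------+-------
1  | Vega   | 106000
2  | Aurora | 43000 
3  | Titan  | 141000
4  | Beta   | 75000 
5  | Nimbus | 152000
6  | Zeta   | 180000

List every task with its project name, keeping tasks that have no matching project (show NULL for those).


LEFT JOIN keeps every row from tasks (the left table); where project_id has no match in projects, the project columns become NULL. Walk through each task:
  - task 1 (Test): project_id=3 -> matches Titan
  - task 2 (Research): project_id=NULL, no match -> kept with NULL
  - task 3 (Setup): project_id=2 -> matches Aurora
  - task 4 (Plan): project_id=3 -> matches Titan
  - task 5 (Migrate): project_id=1 -> matches Vega
  - task 6 (Deploy): project_id=6 -> matches Zeta
All 6 rows appear; 1 has NULL project.

SQL:
SELECT a.name, b.name AS project
FROM tasks a
LEFT JOIN projects b ON a.project_id = b.id

Result:
name     | project
---------+--------
Test     | Titan  
Research | NULL   
Setup    | Aurora 
Plan     | Titan  
Migrate  | Vega   
Deploy   | Zeta   


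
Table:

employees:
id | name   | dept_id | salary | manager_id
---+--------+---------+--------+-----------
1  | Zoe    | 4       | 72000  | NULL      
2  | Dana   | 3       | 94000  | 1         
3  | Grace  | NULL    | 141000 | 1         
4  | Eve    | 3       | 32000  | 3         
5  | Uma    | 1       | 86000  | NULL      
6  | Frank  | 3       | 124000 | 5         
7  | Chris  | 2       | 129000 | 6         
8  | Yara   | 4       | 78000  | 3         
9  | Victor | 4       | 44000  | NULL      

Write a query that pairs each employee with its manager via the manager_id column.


This is a self-join: employees is joined to a second copy of itself, matching each row's manager_id to another row's id. Use LEFT JOIN so rows with manager_id=NULL are kept.
  - employee 1 (Zoe): manager_id=NULL -> NULL
  - employee 2 (Dana): manager_id=1 -> Zoe
  - employee 3 (Grace): manager_id=1 -> Zoe
  - employee 4 (Eve): manager_id=3 -> Grace
  - employee 5 (Uma): manager_id=NULL -> NULL
  - employee 6 (Frank): manager_id=5 -> Uma
  - employee 7 (Chris): manager_id=6 -> Frank
  - employee 8 (Yara): manager_id=3 -> Grace
  - employee 9 (Victor): manager_id=NULL -> NULL

SQL:
SELECT a.name AS item, b.name AS manager
FROM employees a
LEFT JOIN employees b ON a.manager_id = b.id

Result:
item   | manager
-------+--------
Zoe    | NULL   
Dana   | Zoe    
Grace  | Zoe    
Eve    | Grace  
Uma    | NULL   
Frank  | Uma    
Chris  | Frank  
Yara   | Grace  
Victor | NULL   


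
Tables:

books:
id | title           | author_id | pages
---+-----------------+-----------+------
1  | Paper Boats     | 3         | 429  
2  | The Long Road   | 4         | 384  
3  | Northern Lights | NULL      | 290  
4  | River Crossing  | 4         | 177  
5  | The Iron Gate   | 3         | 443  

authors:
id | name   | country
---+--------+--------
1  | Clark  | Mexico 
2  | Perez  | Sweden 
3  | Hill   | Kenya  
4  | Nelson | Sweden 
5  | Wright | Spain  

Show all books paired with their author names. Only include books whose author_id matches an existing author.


INNER JOIN keeps only books rows whose author_id matches an id in authors. Walk through each book:
  - book 1 (Paper Boats): author_id=3 -> matches Hill
  - book 2 (The Long Road): author_id=4 -> matches Nelson
  - book 3 (Northern Lights): author_id=NULL, no match -> dropped
  - book 4 (River Crossing): author_id=4 -> matches Nelson
  - book 5 (The Iron Gate): author_id=3 -> matches Hill
So 1 of 5 rows is dropped.

SQL:
SELECT a.title, b.name AS author
FROM books a
INNER JOIN authors b ON a.author_id = b.id

Result:
title          | author
---------------+-------
Paper Boats    | Hill  
The Long Road  | Nelson
River Crossing | Nelson
The Iron Gate  | Hill  


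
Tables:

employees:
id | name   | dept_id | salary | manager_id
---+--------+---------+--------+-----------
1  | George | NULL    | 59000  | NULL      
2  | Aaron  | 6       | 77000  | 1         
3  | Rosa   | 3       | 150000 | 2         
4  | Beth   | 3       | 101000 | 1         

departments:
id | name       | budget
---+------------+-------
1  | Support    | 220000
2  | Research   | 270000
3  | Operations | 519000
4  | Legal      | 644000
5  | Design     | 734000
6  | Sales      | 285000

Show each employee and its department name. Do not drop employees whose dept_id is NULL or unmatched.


LEFT JOIN keeps every row from employees (the left table); where dept_id has no match in departments, the department columns become NULL. Walk through each employee:
  - employee 1 (George): dept_id=NULL, no match -> kept with NULL
  - employee 2 (Aaron): dept_id=6 -> matches Sales
  - employee 3 (Rosa): dept_id=3 -> matches Operations
  - employee 4 (Beth): dept_id=3 -> matches Operations
All 4 rows appear; 1 has NULL department.

SQL:
SELECT a.name, b.name AS department
FROM employees a
LEFT JOIN departments b ON a.dept_id = b.id

Result:
name   | department
-------+-----------
George | NULL      
Aaron  | Sales     
Rosa   | Operations
Beth   | Operations


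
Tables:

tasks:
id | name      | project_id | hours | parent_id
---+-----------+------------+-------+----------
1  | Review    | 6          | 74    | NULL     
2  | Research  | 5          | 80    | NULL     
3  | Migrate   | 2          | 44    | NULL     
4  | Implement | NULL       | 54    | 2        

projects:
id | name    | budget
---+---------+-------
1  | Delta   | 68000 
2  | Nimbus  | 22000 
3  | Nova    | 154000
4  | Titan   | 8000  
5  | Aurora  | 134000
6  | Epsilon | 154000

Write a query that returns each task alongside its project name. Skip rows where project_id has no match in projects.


INNER JOIN keeps only tasks rows whose project_id matches an id in projects. Walk through each task:
  - task 1 (Review): project_id=6 -> matches Epsilon
  - task 2 (Research): project_id=5 -> matches Aurora
  - task 3 (Migrate): project_id=2 -> matches Nimbus
  - task 4 (Implement): project_id=NULL, no match -> dropped
So 1 of 4 rows is dropped.

SQL:
SELECT a.name, b.name AS project
FROM tasks a
INNER JOIN projects b ON a.project_id = b.id

Result:
name     | project
---------+--------
Review   | Epsilon
Research | Aurora 
Migrate  | Nimbus 
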